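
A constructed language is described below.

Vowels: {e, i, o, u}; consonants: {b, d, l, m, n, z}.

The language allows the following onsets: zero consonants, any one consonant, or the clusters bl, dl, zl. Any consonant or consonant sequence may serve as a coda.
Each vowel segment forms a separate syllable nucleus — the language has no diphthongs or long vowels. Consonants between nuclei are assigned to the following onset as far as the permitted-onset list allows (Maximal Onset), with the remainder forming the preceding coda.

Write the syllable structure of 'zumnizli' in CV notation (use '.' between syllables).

Nuclei (vowels): u, i, i → 3 syllables.
/u…i/ gap (V1→V2): /mn/ splits as /m/ + /n/ (/n/ is the longest suffix that is a licit onset).
/i…i/ gap (V2→V3): cluster /zl/ — /zl/ is itself a permitted onset, so the whole cluster goes right; preceding coda = ∅.
Syllabification: zum.ni.zli.
Mapping each syllable to C/V: /zum/ → CVC, /ni/ → CV, /zli/ → CCV.

CVC.CV.CCV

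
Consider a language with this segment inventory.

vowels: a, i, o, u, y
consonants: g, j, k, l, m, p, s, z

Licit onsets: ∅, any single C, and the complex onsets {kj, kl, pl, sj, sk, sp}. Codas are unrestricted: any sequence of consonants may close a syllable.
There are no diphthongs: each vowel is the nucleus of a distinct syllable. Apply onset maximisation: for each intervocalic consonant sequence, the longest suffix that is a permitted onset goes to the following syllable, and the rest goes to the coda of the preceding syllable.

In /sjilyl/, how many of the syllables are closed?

Nuclei (vowels): i, y → 2 syllables.
V1 /i/ – V2 /y/: /l/ → onset of the next syllable (single consonants are always licit onsets).
So the parse is sji.lyl.
Classifying each syllable: /sji/ (open), /lyl/ (closed).
Closed syllables: 1.

1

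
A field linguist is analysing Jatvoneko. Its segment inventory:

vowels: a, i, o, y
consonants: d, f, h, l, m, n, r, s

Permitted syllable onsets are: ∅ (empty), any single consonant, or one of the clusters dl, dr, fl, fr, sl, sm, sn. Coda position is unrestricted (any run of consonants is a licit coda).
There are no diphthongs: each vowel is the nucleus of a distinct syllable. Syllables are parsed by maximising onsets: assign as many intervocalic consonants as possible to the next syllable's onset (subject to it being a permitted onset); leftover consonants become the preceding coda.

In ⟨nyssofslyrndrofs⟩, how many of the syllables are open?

The vowels are y, o, y, o — 4 nuclei, so 4 syllables.
σ1/σ2 boundary: cluster /ss/ — the longest permitted-onset suffix is /s/; onset = /s/, preceding coda = /s/.
σ2/σ3 boundary: /fsl/; trying suffixes from longest down, /sl/ is the first permitted one, so coda /f/ | onset /sl/.
σ3/σ4 boundary: /rndr/ splits as /rn/ + /dr/ (/dr/ is the longest suffix that is a licit onset).
Syllabification: nys.sof.slyrn.drofs.
Classifying each syllable: /nys/ (closed), /sof/ (closed), /slyrn/ (closed), /drofs/ (closed).
Open syllables: 0.

0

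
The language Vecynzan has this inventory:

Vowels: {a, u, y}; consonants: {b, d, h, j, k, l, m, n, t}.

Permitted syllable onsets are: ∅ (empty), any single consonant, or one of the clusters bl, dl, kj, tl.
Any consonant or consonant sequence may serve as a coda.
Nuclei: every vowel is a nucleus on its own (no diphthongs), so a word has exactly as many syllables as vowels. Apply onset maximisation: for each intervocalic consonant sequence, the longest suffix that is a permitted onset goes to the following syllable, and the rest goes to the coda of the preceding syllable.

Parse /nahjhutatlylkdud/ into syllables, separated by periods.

nahj.hu.ta.tlylk.dud

Nuclei (vowels): a, u, a, y, u → 5 syllables.
V1 /a/ – V2 /u/: /hjh/ splits as /hj/ + /h/ (/h/ is the longest suffix that is a licit onset).
V2 /u/ – V3 /a/: /t/ → onset of the next syllable (single consonants are always licit onsets).
V3 /a/ – V4 /y/: cluster /tl/ — /tl/ is itself a permitted onset, so the whole cluster goes right; preceding coda = ∅.
V4 /y/ – V5 /u/: /lkd/; trying suffixes from longest down, /d/ is the first permitted one, so coda /lk/ | onset /d/.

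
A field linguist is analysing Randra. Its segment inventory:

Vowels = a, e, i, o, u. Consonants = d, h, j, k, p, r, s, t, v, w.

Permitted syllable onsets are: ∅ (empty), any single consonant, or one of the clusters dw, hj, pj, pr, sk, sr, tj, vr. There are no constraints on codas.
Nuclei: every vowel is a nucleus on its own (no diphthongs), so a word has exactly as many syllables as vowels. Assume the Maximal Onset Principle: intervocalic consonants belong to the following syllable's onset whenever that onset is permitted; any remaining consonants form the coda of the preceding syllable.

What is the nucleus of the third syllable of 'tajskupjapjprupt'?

a

Nuclei (vowels): a, u, a, u → 4 syllables.
The third nucleus (vowel 3 from the left) is /a/.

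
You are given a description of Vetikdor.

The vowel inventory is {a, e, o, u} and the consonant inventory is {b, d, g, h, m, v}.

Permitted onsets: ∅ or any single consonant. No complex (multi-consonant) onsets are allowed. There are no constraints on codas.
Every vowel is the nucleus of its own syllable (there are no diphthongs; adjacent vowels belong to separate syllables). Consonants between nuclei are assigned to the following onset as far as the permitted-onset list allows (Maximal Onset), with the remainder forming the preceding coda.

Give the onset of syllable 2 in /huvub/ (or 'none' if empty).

The vowels are u, u — 2 nuclei, so 2 syllables.
/u…u/ gap (V1→V2): /v/ → onset of the next syllable (single consonants are always licit onsets).
So the parse is hu.vub.
Syllable 2 is /vub/: onset /v/, nucleus /u/, coda /b/.

v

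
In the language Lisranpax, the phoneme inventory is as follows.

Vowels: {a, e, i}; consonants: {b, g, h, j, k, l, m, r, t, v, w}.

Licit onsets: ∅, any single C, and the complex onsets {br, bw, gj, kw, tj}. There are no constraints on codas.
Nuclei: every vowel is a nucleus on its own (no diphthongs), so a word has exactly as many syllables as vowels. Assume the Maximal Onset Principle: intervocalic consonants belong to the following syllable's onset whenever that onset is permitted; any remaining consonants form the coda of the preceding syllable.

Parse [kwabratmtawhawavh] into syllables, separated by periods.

kwa.bratm.taw.ha.wavh

The vowels are a, a, a, a, a — 5 nuclei, so 5 syllables.
σ1/σ2 boundary: cluster /br/ — /br/ is itself a permitted onset, so the whole cluster goes right; preceding coda = ∅.
σ2/σ3 boundary: /tmt/; trying suffixes from longest down, /t/ is the first permitted one, so coda /tm/ | onset /t/.
σ3/σ4 boundary: cluster /wh/ — the longest permitted-onset suffix is /h/; onset = /h/, preceding coda = /w/.
σ4/σ5 boundary: /w/ → onset of the next syllable (single consonants are always licit onsets).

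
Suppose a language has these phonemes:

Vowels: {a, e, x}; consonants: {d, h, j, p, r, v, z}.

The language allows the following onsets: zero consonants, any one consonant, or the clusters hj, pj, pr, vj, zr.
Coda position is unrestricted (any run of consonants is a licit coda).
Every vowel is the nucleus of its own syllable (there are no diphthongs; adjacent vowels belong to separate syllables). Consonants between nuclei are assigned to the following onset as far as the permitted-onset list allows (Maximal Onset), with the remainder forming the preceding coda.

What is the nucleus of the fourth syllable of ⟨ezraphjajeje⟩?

e

The vowels are e, a, a, e, e — 5 nuclei, so 5 syllables.
The fourth nucleus (vowel 4 from the left) is /e/.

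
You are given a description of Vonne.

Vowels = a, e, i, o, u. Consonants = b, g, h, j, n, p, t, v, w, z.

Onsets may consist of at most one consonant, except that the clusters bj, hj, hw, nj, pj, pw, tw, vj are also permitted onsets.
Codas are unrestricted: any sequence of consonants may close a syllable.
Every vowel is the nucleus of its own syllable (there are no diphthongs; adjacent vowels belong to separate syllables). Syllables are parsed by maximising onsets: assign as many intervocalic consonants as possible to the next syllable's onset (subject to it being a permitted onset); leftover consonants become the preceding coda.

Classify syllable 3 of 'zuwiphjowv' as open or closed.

closed

Vowels present: u, i, o; each is a nucleus, giving 3 syllables.
Between /u/ (V1) and /i/ (V2): /w/ is a single consonant, so it becomes the next onset.
Between /i/ (V2) and /o/ (V3): /phj/ — longest licit onset from the right is /hj/, leaving /p/ as coda.
Result: zu.wip.hjowv.
Syllable 3 is /hjowv/ with coda /wv/, so it is closed.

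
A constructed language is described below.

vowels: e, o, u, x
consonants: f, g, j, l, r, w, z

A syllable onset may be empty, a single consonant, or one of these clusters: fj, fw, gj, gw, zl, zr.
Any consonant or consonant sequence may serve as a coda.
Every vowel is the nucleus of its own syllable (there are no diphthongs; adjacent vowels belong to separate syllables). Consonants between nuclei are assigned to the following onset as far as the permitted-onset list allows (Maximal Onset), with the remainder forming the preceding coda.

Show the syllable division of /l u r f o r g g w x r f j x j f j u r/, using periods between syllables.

lur.forg.gwxr.fjxj.fjur

Vowels present: u, o, x, x, u; each is a nucleus, giving 5 syllables.
/u…o/ gap (V1→V2): cluster /rf/ — the longest permitted-onset suffix is /f/; onset = /f/, preceding coda = /r/.
/o…x/ gap (V2→V3): cluster /rggw/ — the longest permitted-onset suffix is /gw/; onset = /gw/, preceding coda = /rg/.
/x…x/ gap (V3→V4): /rfj/ — longest licit onset from the right is /fj/, leaving /r/ as coda.
/x…u/ gap (V4→V5): cluster /jfj/ — the longest permitted-onset suffix is /fj/; onset = /fj/, preceding coda = /j/.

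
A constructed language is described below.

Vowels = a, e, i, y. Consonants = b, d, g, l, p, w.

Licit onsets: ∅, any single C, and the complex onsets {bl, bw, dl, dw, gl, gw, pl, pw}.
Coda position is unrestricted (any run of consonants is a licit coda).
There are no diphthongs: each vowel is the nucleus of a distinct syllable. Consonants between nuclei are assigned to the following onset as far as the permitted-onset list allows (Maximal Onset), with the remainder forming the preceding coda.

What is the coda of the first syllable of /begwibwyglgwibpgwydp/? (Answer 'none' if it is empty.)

Vowels present: e, i, y, i, y; each is a nucleus, giving 5 syllables.
Between /e/ (V1) and /i/ (V2): /gw/ — entire cluster is a permitted onset → onset /gw/, coda ∅.
Between /i/ (V2) and /y/ (V3): /bw/ — entire cluster is a permitted onset → onset /bw/, coda ∅.
Between /y/ (V3) and /i/ (V4): /glgw/; trying suffixes from longest down, /gw/ is the first permitted one, so coda /gl/ | onset /gw/.
Between /i/ (V4) and /y/ (V5): cluster /bpgw/ — the longest permitted-onset suffix is /gw/; onset = /gw/, preceding coda = /bp/.
Putting it together: be.gwi.bwygl.gwibp.gwydp.
Syllable 1 is /be/: onset /b/, nucleus /e/, coda ∅.

none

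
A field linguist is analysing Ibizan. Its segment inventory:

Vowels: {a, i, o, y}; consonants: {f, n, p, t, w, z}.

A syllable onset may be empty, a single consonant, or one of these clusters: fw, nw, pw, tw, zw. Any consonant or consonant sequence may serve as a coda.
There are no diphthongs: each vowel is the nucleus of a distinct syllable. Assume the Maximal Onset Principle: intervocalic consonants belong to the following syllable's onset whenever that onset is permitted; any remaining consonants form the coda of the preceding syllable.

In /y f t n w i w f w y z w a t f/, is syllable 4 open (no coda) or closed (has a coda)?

closed

Vowels present: y, i, y, a; each is a nucleus, giving 4 syllables.
/y…i/ gap (V1→V2): /ftnw/ splits as /ft/ + /nw/ (/nw/ is the longest suffix that is a licit onset).
/i…y/ gap (V2→V3): cluster /wfw/ — the longest permitted-onset suffix is /fw/; onset = /fw/, preceding coda = /w/.
/y…a/ gap (V3→V4): cluster /zw/ — /zw/ is itself a permitted onset, so the whole cluster goes right; preceding coda = ∅.
Result: yft.nwiw.fwy.zwatf.
Syllable 4 is /zwatf/ with coda /tf/, so it is closed.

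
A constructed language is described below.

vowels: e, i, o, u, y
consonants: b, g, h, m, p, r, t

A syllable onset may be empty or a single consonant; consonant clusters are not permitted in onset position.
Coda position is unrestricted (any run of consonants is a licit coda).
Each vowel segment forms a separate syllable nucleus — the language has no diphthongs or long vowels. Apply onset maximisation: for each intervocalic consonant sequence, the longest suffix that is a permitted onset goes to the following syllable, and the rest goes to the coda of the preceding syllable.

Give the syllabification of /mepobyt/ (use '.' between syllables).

me.po.byt

Nuclei (vowels): e, o, y → 3 syllables.
V1 /e/ – V2 /o/: /p/ is a single consonant, so it becomes the next onset.
V2 /o/ – V3 /y/: /b/ is a single consonant, so it becomes the next onset.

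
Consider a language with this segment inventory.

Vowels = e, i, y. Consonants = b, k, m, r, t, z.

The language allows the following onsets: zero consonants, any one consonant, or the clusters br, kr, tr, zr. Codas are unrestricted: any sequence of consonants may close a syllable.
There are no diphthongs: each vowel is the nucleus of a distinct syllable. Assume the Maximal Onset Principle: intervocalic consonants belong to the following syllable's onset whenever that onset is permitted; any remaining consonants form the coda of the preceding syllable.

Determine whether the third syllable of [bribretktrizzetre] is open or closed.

The vowels are i, e, i, e, e — 5 nuclei, so 5 syllables.
Between /i/ (V1) and /e/ (V2): /br/ is a licit onset in full, so it all attaches to the next syllable.
Between /e/ (V2) and /i/ (V3): /tktr/; trying suffixes from longest down, /tr/ is the first permitted one, so coda /tk/ | onset /tr/.
Between /i/ (V3) and /e/ (V4): /zz/; trying suffixes from longest down, /z/ is the first permitted one, so coda /z/ | onset /z/.
Between /e/ (V4) and /e/ (V5): /tr/ — entire cluster is a permitted onset → onset /tr/, coda ∅.
Syllabification: bri.bretk.triz.ze.tre.
Syllable 3 is /triz/ with coda /z/, so it is closed.

closed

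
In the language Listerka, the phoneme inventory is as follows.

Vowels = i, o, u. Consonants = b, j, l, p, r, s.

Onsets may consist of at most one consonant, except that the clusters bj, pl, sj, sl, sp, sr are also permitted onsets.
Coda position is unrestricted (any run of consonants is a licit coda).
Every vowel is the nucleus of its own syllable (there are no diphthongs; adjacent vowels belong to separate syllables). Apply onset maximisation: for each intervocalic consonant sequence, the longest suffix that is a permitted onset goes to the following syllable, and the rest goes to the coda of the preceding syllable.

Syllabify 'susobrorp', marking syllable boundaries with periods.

Vowels present: u, o, o; each is a nucleus, giving 3 syllables.
Between /u/ (V1) and /o/ (V2): just /s/ — single C goes to the following onset.
Between /o/ (V2) and /o/ (V3): cluster /br/ — the longest permitted-onset suffix is /r/; onset = /r/, preceding coda = /b/.

su.sob.rorp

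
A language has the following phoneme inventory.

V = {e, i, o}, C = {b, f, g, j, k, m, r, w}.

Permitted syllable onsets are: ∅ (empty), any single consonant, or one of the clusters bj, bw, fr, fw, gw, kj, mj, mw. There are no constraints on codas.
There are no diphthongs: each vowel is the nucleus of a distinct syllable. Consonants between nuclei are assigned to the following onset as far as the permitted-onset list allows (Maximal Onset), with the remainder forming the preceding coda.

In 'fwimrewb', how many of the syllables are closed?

Vowels present: i, e; each is a nucleus, giving 2 syllables.
/i…e/ gap (V1→V2): /mr/; trying suffixes from longest down, /r/ is the first permitted one, so coda /m/ | onset /r/.
Result: fwim.rewb.
Classifying each syllable: /fwim/ (closed), /rewb/ (closed).
Closed syllables: 2.

2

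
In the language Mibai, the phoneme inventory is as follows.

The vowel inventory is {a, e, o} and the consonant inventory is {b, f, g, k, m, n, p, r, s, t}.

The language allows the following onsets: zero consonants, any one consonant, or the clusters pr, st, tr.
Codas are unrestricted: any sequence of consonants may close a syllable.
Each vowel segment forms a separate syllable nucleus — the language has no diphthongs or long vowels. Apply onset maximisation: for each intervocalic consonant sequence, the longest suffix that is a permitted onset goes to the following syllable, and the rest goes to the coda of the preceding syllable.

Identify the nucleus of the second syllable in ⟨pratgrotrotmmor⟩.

Vowels present: a, o, o, o; each is a nucleus, giving 4 syllables.
The second nucleus (vowel 2 from the left) is /o/.

o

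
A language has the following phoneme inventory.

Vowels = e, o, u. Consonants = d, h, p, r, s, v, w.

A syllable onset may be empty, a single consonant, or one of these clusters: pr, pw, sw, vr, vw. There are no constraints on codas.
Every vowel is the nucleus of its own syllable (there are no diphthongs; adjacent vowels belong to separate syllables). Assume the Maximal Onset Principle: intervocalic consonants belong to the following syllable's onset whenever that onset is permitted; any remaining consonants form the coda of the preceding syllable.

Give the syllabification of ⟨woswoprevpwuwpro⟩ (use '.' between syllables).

Nuclei (vowels): o, o, e, u, o → 5 syllables.
V1 /o/ – V2 /o/: cluster /sw/ — /sw/ is itself a permitted onset, so the whole cluster goes right; preceding coda = ∅.
V2 /o/ – V3 /e/: /pr/ — entire cluster is a permitted onset → onset /pr/, coda ∅.
V3 /e/ – V4 /u/: /vpw/; trying suffixes from longest down, /pw/ is the first permitted one, so coda /v/ | onset /pw/.
V4 /u/ – V5 /o/: /wpr/ — longest licit onset from the right is /pr/, leaving /w/ as coda.

wo.swo.prev.pwuw.pro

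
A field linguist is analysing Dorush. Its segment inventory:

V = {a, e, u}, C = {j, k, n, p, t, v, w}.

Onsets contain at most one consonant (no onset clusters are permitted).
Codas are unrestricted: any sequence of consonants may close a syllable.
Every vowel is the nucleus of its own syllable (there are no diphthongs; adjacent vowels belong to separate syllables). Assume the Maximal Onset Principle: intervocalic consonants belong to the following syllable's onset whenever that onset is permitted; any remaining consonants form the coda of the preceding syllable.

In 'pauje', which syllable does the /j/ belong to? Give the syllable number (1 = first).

3

The vowels are a, u, e — 3 nuclei, so 3 syllables.
/a…u/ gap (V1→V2): nothing intervenes; syllable break is V.V.
/u…e/ gap (V2→V3): just /j/ — single C goes to the following onset.
So the parse is pa.u.je.
The /j/ is in the onset of syllable 3 (/je/).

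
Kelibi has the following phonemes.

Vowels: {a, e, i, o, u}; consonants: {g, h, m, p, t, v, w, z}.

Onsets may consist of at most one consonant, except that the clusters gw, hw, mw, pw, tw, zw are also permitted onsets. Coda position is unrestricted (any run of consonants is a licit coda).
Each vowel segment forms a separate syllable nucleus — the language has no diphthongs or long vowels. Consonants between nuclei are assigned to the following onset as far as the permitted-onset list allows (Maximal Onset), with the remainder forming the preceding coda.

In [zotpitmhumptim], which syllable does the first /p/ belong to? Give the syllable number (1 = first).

Nuclei (vowels): o, i, u, i → 4 syllables.
Between /o/ (V1) and /i/ (V2): /tp/ — longest licit onset from the right is /p/, leaving /t/ as coda.
Between /i/ (V2) and /u/ (V3): /tmh/; trying suffixes from longest down, /h/ is the first permitted one, so coda /tm/ | onset /h/.
Between /u/ (V3) and /i/ (V4): /mpt/ — longest licit onset from the right is /t/, leaving /mp/ as coda.
Putting it together: zot.pitm.hump.tim.
The first /p/ is in the onset of syllable 2 (/pitm/).

2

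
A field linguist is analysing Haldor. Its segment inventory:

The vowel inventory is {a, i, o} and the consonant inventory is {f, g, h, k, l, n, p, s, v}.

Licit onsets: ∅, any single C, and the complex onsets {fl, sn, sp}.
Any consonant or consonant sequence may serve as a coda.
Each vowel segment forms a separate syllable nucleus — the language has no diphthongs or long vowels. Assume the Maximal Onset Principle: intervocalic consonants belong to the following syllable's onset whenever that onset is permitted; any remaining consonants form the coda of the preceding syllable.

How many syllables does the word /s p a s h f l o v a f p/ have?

3

Vowels present: a, o, a; each is a nucleus, giving 3 syllables.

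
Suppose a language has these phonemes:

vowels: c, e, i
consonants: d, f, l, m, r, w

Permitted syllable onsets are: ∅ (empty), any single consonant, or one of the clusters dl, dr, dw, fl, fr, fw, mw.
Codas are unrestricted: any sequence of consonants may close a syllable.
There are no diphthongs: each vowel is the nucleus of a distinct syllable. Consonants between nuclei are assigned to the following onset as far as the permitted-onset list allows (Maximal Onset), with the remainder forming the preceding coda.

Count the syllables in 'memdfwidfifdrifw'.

4

Vowels present: e, i, i, i; each is a nucleus, giving 4 syllables.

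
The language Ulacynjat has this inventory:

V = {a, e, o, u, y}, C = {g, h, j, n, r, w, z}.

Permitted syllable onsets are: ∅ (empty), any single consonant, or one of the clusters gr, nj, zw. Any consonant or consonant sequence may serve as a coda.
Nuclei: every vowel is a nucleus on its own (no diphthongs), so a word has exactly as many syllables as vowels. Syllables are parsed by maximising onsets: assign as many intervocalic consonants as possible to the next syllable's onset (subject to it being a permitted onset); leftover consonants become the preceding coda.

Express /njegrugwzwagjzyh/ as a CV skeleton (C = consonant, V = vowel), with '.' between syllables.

Vowels present: e, u, a, y; each is a nucleus, giving 4 syllables.
σ1/σ2 boundary: /gr/ is a licit onset in full, so it all attaches to the next syllable.
σ2/σ3 boundary: cluster /gwzw/ — the longest permitted-onset suffix is /zw/; onset = /zw/, preceding coda = /gw/.
σ3/σ4 boundary: /gjz/ splits as /gj/ + /z/ (/z/ is the longest suffix that is a licit onset).
Result: nje.grugw.zwagj.zyh.
Mapping each syllable to C/V: /nje/ → CCV, /grugw/ → CCVCC, /zwagj/ → CCVCC, /zyh/ → CVC.

CCV.CCVCC.CCVCC.CVC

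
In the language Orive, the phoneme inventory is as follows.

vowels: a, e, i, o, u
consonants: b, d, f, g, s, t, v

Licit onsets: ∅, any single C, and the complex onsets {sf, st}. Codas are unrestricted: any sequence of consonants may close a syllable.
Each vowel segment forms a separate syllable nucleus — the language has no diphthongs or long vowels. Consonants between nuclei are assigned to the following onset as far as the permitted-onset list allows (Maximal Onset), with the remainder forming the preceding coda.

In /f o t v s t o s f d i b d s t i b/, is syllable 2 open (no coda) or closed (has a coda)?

closed

Nuclei (vowels): o, o, i, i → 4 syllables.
σ1/σ2 boundary: /tvst/ — longest licit onset from the right is /st/, leaving /tv/ as coda.
σ2/σ3 boundary: /sfd/ splits as /sf/ + /d/ (/d/ is the longest suffix that is a licit onset).
σ3/σ4 boundary: /bdst/ — longest licit onset from the right is /st/, leaving /bd/ as coda.
Result: fotv.stosf.dibd.stib.
Syllable 2 is /stosf/ with coda /sf/, so it is closed.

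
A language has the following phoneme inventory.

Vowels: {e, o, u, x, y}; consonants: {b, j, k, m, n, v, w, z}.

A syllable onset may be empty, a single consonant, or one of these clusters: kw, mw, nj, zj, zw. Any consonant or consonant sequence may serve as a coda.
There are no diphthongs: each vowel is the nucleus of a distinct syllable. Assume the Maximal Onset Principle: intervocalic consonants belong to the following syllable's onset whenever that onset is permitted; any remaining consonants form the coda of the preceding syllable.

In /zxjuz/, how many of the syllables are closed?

1

Nuclei (vowels): x, u → 2 syllables.
V1 /x/ – V2 /u/: /j/ is a single consonant, so it becomes the next onset.
Syllabification: zx.juz.
Classifying each syllable: /zx/ (open), /juz/ (closed).
Closed syllables: 1.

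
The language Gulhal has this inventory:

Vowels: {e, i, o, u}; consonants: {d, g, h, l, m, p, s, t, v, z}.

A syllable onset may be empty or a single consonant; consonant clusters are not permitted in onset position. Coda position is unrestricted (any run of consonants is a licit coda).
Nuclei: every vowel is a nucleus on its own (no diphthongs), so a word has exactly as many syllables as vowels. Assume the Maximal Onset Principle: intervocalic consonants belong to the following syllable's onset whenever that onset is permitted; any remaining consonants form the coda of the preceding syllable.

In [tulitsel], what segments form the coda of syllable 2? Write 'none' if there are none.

Nuclei (vowels): u, i, e → 3 syllables.
Between /u/ (V1) and /i/ (V2): /l/ → onset of the next syllable (single consonants are always licit onsets).
Between /i/ (V2) and /e/ (V3): /ts/ — longest licit onset from the right is /s/, leaving /t/ as coda.
Syllabification: tu.lit.sel.
Syllable 2 is /lit/: onset /l/, nucleus /i/, coda /t/.

t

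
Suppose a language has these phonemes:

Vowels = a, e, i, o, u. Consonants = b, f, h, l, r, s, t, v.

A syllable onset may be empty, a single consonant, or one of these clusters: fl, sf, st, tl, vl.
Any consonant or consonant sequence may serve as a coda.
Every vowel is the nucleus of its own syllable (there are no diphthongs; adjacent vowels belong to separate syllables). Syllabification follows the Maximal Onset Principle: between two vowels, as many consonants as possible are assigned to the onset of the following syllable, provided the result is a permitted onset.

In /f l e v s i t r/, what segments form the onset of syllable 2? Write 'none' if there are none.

Nuclei (vowels): e, i → 2 syllables.
V1 /e/ – V2 /i/: /vs/ splits as /v/ + /s/ (/s/ is the longest suffix that is a licit onset).
So the parse is flev.sitr.
Syllable 2 is /sitr/: onset /s/, nucleus /i/, coda /tr/.

s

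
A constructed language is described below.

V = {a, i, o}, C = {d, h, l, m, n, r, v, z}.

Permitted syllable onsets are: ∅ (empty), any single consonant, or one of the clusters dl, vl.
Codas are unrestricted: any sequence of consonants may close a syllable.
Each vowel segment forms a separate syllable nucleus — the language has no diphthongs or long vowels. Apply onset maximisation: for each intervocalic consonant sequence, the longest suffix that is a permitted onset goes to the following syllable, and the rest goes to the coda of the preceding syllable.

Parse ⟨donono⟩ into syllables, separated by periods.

do.no.no

Nuclei (vowels): o, o, o → 3 syllables.
V1 /o/ – V2 /o/: /n/ is a single consonant, so it becomes the next onset.
V2 /o/ – V3 /o/: just /n/ — single C goes to the following onset.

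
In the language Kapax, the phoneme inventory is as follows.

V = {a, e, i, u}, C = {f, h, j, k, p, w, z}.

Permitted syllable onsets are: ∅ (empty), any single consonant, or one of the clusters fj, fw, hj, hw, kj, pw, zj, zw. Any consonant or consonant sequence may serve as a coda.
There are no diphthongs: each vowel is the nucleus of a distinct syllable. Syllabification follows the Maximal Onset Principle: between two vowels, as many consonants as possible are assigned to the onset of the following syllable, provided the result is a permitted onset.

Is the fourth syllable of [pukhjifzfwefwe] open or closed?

open

Nuclei (vowels): u, i, e, e → 4 syllables.
Between /u/ (V1) and /i/ (V2): /khj/ — longest licit onset from the right is /hj/, leaving /k/ as coda.
Between /i/ (V2) and /e/ (V3): cluster /fzfw/ — the longest permitted-onset suffix is /fw/; onset = /fw/, preceding coda = /fz/.
Between /e/ (V3) and /e/ (V4): cluster /fw/ — /fw/ is itself a permitted onset, so the whole cluster goes right; preceding coda = ∅.
Syllabification: puk.hjifz.fwe.fwe.
Syllable 4 is /fwe/; it ends in its nucleus with no coda, so it is open.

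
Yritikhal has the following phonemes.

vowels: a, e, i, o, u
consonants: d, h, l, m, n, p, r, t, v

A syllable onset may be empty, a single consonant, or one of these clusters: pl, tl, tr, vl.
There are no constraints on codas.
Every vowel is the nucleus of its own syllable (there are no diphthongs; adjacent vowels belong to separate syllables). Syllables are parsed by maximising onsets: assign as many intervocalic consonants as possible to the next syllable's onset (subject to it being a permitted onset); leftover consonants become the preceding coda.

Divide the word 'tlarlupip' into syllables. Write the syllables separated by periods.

The vowels are a, u, i — 3 nuclei, so 3 syllables.
/a…u/ gap (V1→V2): /rl/; trying suffixes from longest down, /l/ is the first permitted one, so coda /r/ | onset /l/.
/u…i/ gap (V2→V3): just /p/ — single C goes to the following onset.

tlar.lu.pip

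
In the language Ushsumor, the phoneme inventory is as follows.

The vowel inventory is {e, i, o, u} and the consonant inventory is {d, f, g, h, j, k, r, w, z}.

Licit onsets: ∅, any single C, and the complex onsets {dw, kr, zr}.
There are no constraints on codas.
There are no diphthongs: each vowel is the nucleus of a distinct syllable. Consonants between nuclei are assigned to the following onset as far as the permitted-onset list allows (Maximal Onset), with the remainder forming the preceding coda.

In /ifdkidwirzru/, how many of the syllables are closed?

Vowels present: i, i, i, u; each is a nucleus, giving 4 syllables.
Between /i/ (V1) and /i/ (V2): /fdk/ splits as /fd/ + /k/ (/k/ is the longest suffix that is a licit onset).
Between /i/ (V2) and /i/ (V3): cluster /dw/ — /dw/ is itself a permitted onset, so the whole cluster goes right; preceding coda = ∅.
Between /i/ (V3) and /u/ (V4): /rzr/ — longest licit onset from the right is /zr/, leaving /r/ as coda.
So the parse is ifd.ki.dwir.zru.
Classifying each syllable: /ifd/ (closed), /ki/ (open), /dwir/ (closed), /zru/ (open).
Closed syllables: 2.

2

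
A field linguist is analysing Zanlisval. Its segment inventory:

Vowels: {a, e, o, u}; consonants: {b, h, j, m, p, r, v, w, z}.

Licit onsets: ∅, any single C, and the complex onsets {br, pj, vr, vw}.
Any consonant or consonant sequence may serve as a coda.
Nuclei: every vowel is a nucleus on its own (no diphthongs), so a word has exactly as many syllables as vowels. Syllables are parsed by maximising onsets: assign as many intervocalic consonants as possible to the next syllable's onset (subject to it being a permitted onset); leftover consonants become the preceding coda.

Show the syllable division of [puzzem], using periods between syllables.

puz.zem

Vowels present: u, e; each is a nucleus, giving 2 syllables.
V1 /u/ – V2 /e/: /zz/ splits as /z/ + /z/ (/z/ is the longest suffix that is a licit onset).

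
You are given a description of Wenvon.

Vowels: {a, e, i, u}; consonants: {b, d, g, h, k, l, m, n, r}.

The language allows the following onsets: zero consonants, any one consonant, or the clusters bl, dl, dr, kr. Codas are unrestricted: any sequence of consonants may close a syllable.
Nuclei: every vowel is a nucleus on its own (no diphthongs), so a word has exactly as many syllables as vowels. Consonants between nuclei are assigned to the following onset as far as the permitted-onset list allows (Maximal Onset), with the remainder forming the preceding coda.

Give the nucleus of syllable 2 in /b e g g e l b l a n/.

e

Nuclei (vowels): e, e, a → 3 syllables.
The second nucleus (vowel 2 from the left) is /e/.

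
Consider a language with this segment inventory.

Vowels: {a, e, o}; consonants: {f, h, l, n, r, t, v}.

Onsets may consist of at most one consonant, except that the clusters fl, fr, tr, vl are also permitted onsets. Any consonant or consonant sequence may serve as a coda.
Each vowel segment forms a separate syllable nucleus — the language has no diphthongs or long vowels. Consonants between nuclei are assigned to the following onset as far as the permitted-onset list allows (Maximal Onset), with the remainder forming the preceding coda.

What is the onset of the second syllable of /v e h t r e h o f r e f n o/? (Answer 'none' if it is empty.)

tr

Vowels present: e, e, o, e, o; each is a nucleus, giving 5 syllables.
σ1/σ2 boundary: /htr/ splits as /h/ + /tr/ (/tr/ is the longest suffix that is a licit onset).
σ2/σ3 boundary: /h/ → onset of the next syllable (single consonants are always licit onsets).
σ3/σ4 boundary: /fr/ — entire cluster is a permitted onset → onset /fr/, coda ∅.
σ4/σ5 boundary: /fn/; trying suffixes from longest down, /n/ is the first permitted one, so coda /f/ | onset /n/.
Syllabification: veh.tre.ho.fref.no.
Syllable 2 is /tre/: onset /tr/, nucleus /e/, coda ∅.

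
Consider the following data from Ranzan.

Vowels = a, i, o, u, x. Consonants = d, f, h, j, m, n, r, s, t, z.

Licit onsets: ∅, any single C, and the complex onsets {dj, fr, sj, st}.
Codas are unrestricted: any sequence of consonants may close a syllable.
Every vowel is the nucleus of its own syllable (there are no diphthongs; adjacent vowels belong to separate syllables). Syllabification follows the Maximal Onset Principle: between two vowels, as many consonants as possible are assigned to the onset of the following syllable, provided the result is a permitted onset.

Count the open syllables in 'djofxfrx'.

Nuclei (vowels): o, x, x → 3 syllables.
V1 /o/ – V2 /x/: /f/ is a single consonant, so it becomes the next onset.
V2 /x/ – V3 /x/: /fr/ — entire cluster is a permitted onset → onset /fr/, coda ∅.
Syllabification: djo.fx.frx.
Classifying each syllable: /djo/ (open), /fx/ (open), /frx/ (open).
Open syllables: 3.

3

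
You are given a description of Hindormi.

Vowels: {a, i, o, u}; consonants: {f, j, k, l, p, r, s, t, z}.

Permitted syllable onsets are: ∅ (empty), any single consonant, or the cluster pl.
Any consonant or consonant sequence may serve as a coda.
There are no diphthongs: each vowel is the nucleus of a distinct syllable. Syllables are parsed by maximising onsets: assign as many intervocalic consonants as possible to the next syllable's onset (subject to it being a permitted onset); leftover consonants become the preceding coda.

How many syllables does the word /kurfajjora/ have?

4

Vowels present: u, a, o, a; each is a nucleus, giving 4 syllables.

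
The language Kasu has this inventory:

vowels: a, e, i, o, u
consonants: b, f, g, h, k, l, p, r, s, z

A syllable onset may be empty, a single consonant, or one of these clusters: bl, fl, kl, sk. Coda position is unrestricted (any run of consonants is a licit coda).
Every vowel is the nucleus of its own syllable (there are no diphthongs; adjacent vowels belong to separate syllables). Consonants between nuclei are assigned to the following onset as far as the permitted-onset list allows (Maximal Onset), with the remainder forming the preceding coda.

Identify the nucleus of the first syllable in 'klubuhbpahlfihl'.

u

Vowels present: u, u, a, i; each is a nucleus, giving 4 syllables.
The first nucleus (vowel 1 from the left) is /u/.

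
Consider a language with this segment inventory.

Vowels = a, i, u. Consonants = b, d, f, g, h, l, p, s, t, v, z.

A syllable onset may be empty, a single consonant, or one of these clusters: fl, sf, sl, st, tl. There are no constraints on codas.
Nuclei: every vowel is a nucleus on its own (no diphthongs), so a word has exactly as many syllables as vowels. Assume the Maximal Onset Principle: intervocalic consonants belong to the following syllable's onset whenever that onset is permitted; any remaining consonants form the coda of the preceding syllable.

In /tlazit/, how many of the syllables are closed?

1

Vowels present: a, i; each is a nucleus, giving 2 syllables.
σ1/σ2 boundary: /z/ → onset of the next syllable (single consonants are always licit onsets).
Putting it together: tla.zit.
Classifying each syllable: /tla/ (open), /zit/ (closed).
Closed syllables: 1.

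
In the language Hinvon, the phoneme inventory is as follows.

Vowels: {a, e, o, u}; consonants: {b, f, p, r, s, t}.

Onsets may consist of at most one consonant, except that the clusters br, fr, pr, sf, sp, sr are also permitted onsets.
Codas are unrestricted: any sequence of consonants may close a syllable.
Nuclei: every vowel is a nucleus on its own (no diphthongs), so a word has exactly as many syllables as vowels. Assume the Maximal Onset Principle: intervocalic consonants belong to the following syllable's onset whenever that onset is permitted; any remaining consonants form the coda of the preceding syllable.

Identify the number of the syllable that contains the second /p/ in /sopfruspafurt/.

3

Nuclei (vowels): o, u, a, u → 4 syllables.
σ1/σ2 boundary: /pfr/; trying suffixes from longest down, /fr/ is the first permitted one, so coda /p/ | onset /fr/.
σ2/σ3 boundary: /sp/ is a licit onset in full, so it all attaches to the next syllable.
σ3/σ4 boundary: just /f/ — single C goes to the following onset.
Syllabification: sop.fru.spa.furt.
The second /p/ is in the onset of syllable 3 (/spa/).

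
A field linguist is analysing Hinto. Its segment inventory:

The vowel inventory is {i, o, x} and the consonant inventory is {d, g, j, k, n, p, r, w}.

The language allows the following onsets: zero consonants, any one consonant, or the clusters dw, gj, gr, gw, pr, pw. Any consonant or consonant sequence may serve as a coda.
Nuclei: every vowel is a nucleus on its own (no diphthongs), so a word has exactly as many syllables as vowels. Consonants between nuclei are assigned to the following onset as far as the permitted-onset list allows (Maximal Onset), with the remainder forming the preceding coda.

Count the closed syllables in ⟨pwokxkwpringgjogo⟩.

2

Vowels present: o, x, i, o, o; each is a nucleus, giving 5 syllables.
/o…x/ gap (V1→V2): /k/ is a single consonant, so it becomes the next onset.
/x…i/ gap (V2→V3): /kwpr/ splits as /kw/ + /pr/ (/pr/ is the longest suffix that is a licit onset).
/i…o/ gap (V3→V4): /nggj/ — longest licit onset from the right is /gj/, leaving /ng/ as coda.
/o…o/ gap (V4→V5): just /g/ — single C goes to the following onset.
Result: pwo.kxkw.pring.gjo.go.
Classifying each syllable: /pwo/ (open), /kxkw/ (closed), /pring/ (closed), /gjo/ (open), /go/ (open).
Closed syllables: 2.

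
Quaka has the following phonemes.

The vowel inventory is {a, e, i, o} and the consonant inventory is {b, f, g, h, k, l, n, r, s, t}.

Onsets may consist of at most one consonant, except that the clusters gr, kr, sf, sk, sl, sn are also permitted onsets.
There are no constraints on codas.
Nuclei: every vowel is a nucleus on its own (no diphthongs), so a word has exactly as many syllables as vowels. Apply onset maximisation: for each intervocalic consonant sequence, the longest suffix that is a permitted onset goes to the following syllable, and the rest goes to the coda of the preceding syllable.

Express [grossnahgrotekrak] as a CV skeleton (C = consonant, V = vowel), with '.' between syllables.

Nuclei (vowels): o, a, o, e, a → 5 syllables.
V1 /o/ – V2 /a/: /ssn/ splits as /s/ + /sn/ (/sn/ is the longest suffix that is a licit onset).
V2 /a/ – V3 /o/: /hgr/ splits as /h/ + /gr/ (/gr/ is the longest suffix that is a licit onset).
V3 /o/ – V4 /e/: /t/ → onset of the next syllable (single consonants are always licit onsets).
V4 /e/ – V5 /a/: cluster /kr/ — /kr/ is itself a permitted onset, so the whole cluster goes right; preceding coda = ∅.
Syllabification: gros.snah.gro.te.krak.
Mapping each syllable to C/V: /gros/ → CCVC, /snah/ → CCVC, /gro/ → CCV, /te/ → CV, /krak/ → CCVC.

CCVC.CCVC.CCV.CV.CCVC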